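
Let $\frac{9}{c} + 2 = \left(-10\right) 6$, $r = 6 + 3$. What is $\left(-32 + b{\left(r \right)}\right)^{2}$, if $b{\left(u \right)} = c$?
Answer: $\frac{3972049}{3844} \approx 1033.3$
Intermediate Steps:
$r = 9$
$c = - \frac{9}{62}$ ($c = \frac{9}{-2 - 60} = \frac{9}{-62} = 9 \left(- \frac{1}{62}\right) = - \frac{9}{62} \approx -0.14516$)
$b{\left(u \right)} = - \frac{9}{62}$
$\left(-32 + b{\left(r \right)}\right)^{2} = \left(-32 - \frac{9}{62}\right)^{2} = \left(- \frac{1993}{62}\right)^{2} = \frac{3972049}{3844}$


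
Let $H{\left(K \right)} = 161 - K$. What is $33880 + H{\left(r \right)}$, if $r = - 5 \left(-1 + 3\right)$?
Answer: $34051$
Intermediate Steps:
$r = -10$ ($r = \left(-5\right) 2 = -10$)
$33880 + H{\left(r \right)} = 33880 + \left(161 - -10\right) = 33880 + \left(161 + 10\right) = 33880 + 171 = 34051$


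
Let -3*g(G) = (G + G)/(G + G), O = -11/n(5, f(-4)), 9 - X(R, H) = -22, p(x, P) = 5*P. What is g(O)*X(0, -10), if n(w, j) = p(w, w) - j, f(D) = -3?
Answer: -31/3 ≈ -10.333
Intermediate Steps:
X(R, H) = 31 (X(R, H) = 9 - 1*(-22) = 9 + 22 = 31)
n(w, j) = -j + 5*w (n(w, j) = 5*w - j = -j + 5*w)
O = -11/28 (O = -11/(-1*(-3) + 5*5) = -11/(3 + 25) = -11/28 ≈ -0.39286)
g(G) = -1/3 (g(G) = -(G + G)/(3*(G + G)) = -2*G/(3*(2*G)) = -2*G*1/(2*G)/3 = -1/3*1 = -1/3)
g(O)*X(0, -10) = -1/3*31 = -31/3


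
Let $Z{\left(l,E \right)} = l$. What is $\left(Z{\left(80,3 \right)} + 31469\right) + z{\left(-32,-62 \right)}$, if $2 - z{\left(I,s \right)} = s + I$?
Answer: $31645$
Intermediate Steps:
$z{\left(I,s \right)} = 2 - I - s$ ($z{\left(I,s \right)} = 2 - \left(s + I\right) = 2 - \left(I + s\right) = 2 - I - s$)
$\left(Z{\left(80,3 \right)} + 31469\right) + z{\left(-32,-62 \right)} = \left(80 + 31469\right) - -96 = 31549 + \left(2 + 32 + 62\right) = 31549 + 96 = 31645$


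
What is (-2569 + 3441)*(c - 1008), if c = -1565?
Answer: -2243656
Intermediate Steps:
(-2569 + 3441)*(c - 1008) = (-2569 + 3441)*(-1565 - 1008) = 872*(-2573) = -2243656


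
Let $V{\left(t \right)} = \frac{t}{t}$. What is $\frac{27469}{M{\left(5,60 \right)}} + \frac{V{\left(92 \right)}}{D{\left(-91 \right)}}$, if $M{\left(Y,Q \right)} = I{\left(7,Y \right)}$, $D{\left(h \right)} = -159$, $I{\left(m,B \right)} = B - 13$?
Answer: $- \frac{4367579}{1272} \approx -3433.6$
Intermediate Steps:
$I{\left(m,B \right)} = -13 + B$
$M{\left(Y,Q \right)} = -13 + Y$
$V{\left(t \right)} = 1$
$\frac{27469}{M{\left(5,60 \right)}} + \frac{V{\left(92 \right)}}{D{\left(-91 \right)}} = \frac{27469}{-13 + 5} + 1 \frac{1}{-159} = \frac{27469}{-8} + 1 \left(- \frac{1}{159}\right) = 27469 \left(- \frac{1}{8}\right) - \frac{1}{159} = - \frac{27469}{8} - \frac{1}{159} = - \frac{4367579}{1272}$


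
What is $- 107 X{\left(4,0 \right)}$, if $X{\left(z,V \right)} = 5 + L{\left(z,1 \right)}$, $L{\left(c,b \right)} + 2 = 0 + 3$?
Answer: $-642$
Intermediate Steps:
$L{\left(c,b \right)} = 1$ ($L{\left(c,b \right)} = -2 + \left(0 + 3\right) = -2 + 3 = 1$)
$X{\left(z,V \right)} = 6$ ($X{\left(z,V \right)} = 5 + 1 = 6$)
$- 107 X{\left(4,0 \right)} = \left(-107\right) 6 = -642$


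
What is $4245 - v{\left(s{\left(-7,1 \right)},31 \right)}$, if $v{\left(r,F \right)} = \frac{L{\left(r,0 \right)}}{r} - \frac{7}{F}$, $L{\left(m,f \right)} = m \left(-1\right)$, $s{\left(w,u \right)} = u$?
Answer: $\frac{131633}{31} \approx 4246.2$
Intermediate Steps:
$L{\left(m,f \right)} = - m$
$v{\left(r,F \right)} = -1 - \frac{7}{F}$ ($v{\left(r,F \right)} = \frac{\left(-1\right) r}{r} - \frac{7}{F} = -1 - \frac{7}{F}$)
$4245 - v{\left(s{\left(-7,1 \right)},31 \right)} = 4245 - \frac{-7 - 31}{31} = 4245 - \frac{1}{31} \left(-38\right) = 4245 - - \frac{38}{31} = 4245 + \frac{38}{31} = \frac{131633}{31}$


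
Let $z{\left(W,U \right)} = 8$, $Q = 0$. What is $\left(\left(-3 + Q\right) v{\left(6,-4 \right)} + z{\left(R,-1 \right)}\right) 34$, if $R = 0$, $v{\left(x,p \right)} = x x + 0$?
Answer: $-3400$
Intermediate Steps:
$v{\left(x,p \right)} = x^{2}$ ($v{\left(x,p \right)} = x^{2} + 0 = x^{2}$)
$\left(\left(-3 + Q\right) v{\left(6,-4 \right)} + z{\left(R,-1 \right)}\right) 34 = \left(\left(-3 + 0\right) 6^{2} + 8\right) 34 = \left(\left(-3\right) 36 + 8\right) 34 = \left(-108 + 8\right) 34 = \left(-100\right) 34 = -3400$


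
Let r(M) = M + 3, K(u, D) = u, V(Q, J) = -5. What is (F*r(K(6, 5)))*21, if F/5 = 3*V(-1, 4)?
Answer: -14175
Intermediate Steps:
F = -75 (F = 5*(3*(-5)) = 5*(-15) = -75)
r(M) = 3 + M
(F*r(K(6, 5)))*21 = -75*(3 + 6)*21 = -75*9*21 = -675*21 = -14175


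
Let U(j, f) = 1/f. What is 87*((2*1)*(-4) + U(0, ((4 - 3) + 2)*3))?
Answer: -2059/3 ≈ -686.33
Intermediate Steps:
87*((2*1)*(-4) + U(0, ((4 - 3) + 2)*3)) = 87*((2*1)*(-4) + 1/(((4 - 3) + 2)*3)) = 87*(2*(-4) + 1/((1 + 2)*3)) = 87*(-8 + 1/(3*3)) = 87*(-8 + 1/9) = 87*(-8 + ⅑) = 87*(-71/9) = -2059/3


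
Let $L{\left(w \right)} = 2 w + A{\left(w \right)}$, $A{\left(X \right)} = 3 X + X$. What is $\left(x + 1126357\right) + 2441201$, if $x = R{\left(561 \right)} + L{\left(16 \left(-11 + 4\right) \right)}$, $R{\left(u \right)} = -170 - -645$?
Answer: $3567361$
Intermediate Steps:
$A{\left(X \right)} = 4 X$
$R{\left(u \right)} = 475$ ($R{\left(u \right)} = -170 + 645 = 475$)
$L{\left(w \right)} = 6 w$ ($L{\left(w \right)} = 2 w + 4 w = 6 w$)
$x = -197$ ($x = 475 + 6 \cdot 16 \left(-11 + 4\right) = 475 + 6 \cdot 16 \left(-7\right) = 475 + 6 \left(-112\right) = 475 - 672 = -197$)
$\left(x + 1126357\right) + 2441201 = \left(-197 + 1126357\right) + 2441201 = 1126160 + 2441201 = 3567361$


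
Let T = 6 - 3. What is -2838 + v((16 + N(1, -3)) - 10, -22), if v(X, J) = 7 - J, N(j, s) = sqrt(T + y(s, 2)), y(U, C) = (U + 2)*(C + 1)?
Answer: -2809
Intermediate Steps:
T = 3
y(U, C) = (1 + C)*(2 + U) (y(U, C) = (2 + U)*(1 + C) = (1 + C)*(2 + U))
N(j, s) = sqrt(9 + 3*s) (N(j, s) = sqrt(3 + (2 + s + 2*2 + 2*s)) = sqrt(3 + (2 + s + 4 + 2*s)) = sqrt(3 + (6 + 3*s)) = sqrt(9 + 3*s))
-2838 + v((16 + N(1, -3)) - 10, -22) = -2838 + (7 - 1*(-22)) = -2838 + (7 + 22) = -2838 + 29 = -2809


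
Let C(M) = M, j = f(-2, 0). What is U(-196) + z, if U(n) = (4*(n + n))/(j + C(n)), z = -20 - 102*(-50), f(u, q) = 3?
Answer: 982008/193 ≈ 5088.1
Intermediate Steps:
j = 3
z = 5080 (z = -20 + 5100 = 5080)
U(n) = 8*n/(3 + n) (U(n) = (4*(n + n))/(3 + n) = (4*(2*n))/(3 + n) = (8*n)/(3 + n) = 8*n/(3 + n))
U(-196) + z = 8*(-196)/(3 - 196) + 5080 = 8*(-196)/(-193) + 5080 = 8*(-196)*(-1/193) + 5080 = 1568/193 + 5080 = 982008/193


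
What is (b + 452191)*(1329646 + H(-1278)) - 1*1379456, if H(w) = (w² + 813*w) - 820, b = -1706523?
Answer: -2412202231328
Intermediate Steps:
H(w) = -820 + w² + 813*w
(b + 452191)*(1329646 + H(-1278)) - 1*1379456 = (-1706523 + 452191)*(1329646 + (-820 + (-1278)² + 813*(-1278))) - 1*1379456 = -1254332*(1329646 + (-820 + 1633284 - 1039014)) - 1379456 = -1254332*(1329646 + 593450) - 1379456 = -1254332*1923096 - 1379456 = -2412200851872 - 1379456 = -2412202231328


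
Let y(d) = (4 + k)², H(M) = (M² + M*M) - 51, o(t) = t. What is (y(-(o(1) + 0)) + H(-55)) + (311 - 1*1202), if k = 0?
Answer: 5124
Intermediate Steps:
H(M) = -51 + 2*M² (H(M) = (M² + M²) - 51 = 2*M² - 51 = -51 + 2*M²)
y(d) = 16 (y(d) = (4 + 0)² = 4² = 16)
(y(-(o(1) + 0)) + H(-55)) + (311 - 1*1202) = (16 + (-51 + 2*(-55)²)) + (311 - 1*1202) = (16 + (-51 + 2*3025)) + (311 - 1202) = (16 + (-51 + 6050)) - 891 = (16 + 5999) - 891 = 6015 - 891 = 5124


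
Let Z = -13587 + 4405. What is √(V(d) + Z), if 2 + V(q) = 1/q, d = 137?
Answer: I*√172374359/137 ≈ 95.833*I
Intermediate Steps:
V(q) = -2 + 1/q
Z = -9182
√(V(d) + Z) = √((-2 + 1/137) - 9182) = √(-273/137 - 9182) = √(-1258207/137) = I*√172374359/137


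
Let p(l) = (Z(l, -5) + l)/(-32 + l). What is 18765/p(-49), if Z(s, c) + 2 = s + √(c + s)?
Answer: 75998250/5027 + 4559895*I*√6/10054 ≈ 15118.0 + 1110.9*I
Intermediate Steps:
Z(s, c) = -2 + s + √(c + s) (Z(s, c) = -2 + (s + √(c + s)) = -2 + s + √(c + s))
p(l) = (-2 + √(-5 + l) + 2*l)/(-32 + l) (p(l) = ((-2 + l + √(-5 + l)) + l)/(-32 + l) = (-2 + √(-5 + l) + 2*l)/(-32 + l))
18765/p(-49) = 18765/(((-2 + √(-5 - 49) + 2*(-49))/(-32 - 49))) = 18765/(((-2 + √(-54) - 98)/(-81))) = 18765/((-(-2 + 3*I*√6 - 98)/81)) = 18765/((-(-100 + 3*I*√6)/81)) = 18765/(100/81 - I*√6/27)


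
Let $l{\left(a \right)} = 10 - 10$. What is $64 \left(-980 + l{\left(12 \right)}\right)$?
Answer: $-62720$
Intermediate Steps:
$l{\left(a \right)} = 0$
$64 \left(-980 + l{\left(12 \right)}\right) = 64 \left(-980 + 0\right) = 64 \left(-980\right) = -62720$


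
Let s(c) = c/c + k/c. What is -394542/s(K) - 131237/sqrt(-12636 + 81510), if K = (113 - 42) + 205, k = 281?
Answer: -108893592/557 - 131237*sqrt(68874)/68874 ≈ -1.9600e+5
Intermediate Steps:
K = 276 (K = 71 + 205 = 276)
s(c) = 1 + 281/c (s(c) = c/c + 281/c = 1 + 281/c)
-394542/s(K) - 131237/sqrt(-12636 + 81510) = -394542*276/(281 + 276) - 131237/sqrt(-12636 + 81510) = -394542/((1/276)*557) - 131237*sqrt(68874)/68874 = -394542/557/276 - 131237*sqrt(68874)/68874 = -394542*276/557 - 131237*sqrt(68874)/68874 = -108893592/557 - 131237*sqrt(68874)/68874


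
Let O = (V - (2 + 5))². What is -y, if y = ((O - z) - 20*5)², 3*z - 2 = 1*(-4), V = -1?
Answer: -11236/9 ≈ -1248.4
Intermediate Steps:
z = -⅔ (z = ⅔ + (1*(-4))/3 = ⅔ + (⅓)*(-4) = ⅔ - 4/3 = -⅔ ≈ -0.66667)
O = 64 (O = (-1 - (2 + 5))² = (-1 - 1*7)² = (-1 - 7)² = (-8)² = 64)
y = 11236/9 (y = ((64 - 1*(-⅔)) - 20*5)² = ((64 + ⅔) - 100)² = (194/3 - 100)² = (-106/3)² = 11236/9 ≈ 1248.4)
-y = -1*11236/9 = -11236/9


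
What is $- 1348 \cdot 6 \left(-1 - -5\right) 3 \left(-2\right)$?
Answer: $194112$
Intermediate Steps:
$- 1348 \cdot 6 \left(-1 - -5\right) 3 \left(-2\right) = - 1348 \cdot 6 \left(-1 + 5\right) \left(-6\right) = - 1348 \cdot 6 \cdot 4 \left(-6\right) = - 1348 \cdot 24 \left(-6\right) = \left(-1348\right) \left(-144\right) = 194112$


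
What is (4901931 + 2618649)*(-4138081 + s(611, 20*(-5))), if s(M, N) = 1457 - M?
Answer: -31114406796300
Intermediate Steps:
(4901931 + 2618649)*(-4138081 + s(611, 20*(-5))) = (4901931 + 2618649)*(-4138081 + (1457 - 1*611)) = 7520580*(-4138081 + (1457 - 611)) = 7520580*(-4138081 + 846) = 7520580*(-4137235) = -31114406796300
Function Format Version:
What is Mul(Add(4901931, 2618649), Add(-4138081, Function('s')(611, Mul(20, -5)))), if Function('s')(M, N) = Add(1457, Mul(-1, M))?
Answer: -31114406796300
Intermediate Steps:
Mul(Add(4901931, 2618649), Add(-4138081, Function('s')(611, Mul(20, -5)))) = Mul(Add(4901931, 2618649), Add(-4138081, Add(1457, Mul(-1, 611)))) = Mul(7520580, Add(-4138081, Add(1457, -611))) = Mul(7520580, Add(-4138081, 846)) = Mul(7520580, -4137235) = -31114406796300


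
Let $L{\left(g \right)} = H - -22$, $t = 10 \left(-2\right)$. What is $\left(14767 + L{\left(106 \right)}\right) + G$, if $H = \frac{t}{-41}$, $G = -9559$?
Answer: $\frac{214450}{41} \approx 5230.5$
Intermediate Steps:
$t = -20$
$H = \frac{20}{41}$ ($H = - \frac{20}{-41} = \left(-20\right) \left(- \frac{1}{41}\right) = \frac{20}{41} \approx 0.4878$)
$L{\left(g \right)} = \frac{922}{41}$ ($L{\left(g \right)} = \frac{20}{41} - -22 = \frac{20}{41} + 22 = \frac{922}{41}$)
$\left(14767 + L{\left(106 \right)}\right) + G = \left(14767 + \frac{922}{41}\right) - 9559 = \frac{606369}{41} - 9559 = \frac{214450}{41}$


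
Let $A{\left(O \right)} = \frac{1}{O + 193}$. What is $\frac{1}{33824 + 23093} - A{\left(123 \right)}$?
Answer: $- \frac{56601}{17985772} \approx -0.003147$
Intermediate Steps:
$A{\left(O \right)} = \frac{1}{193 + O}$
$\frac{1}{33824 + 23093} - A{\left(123 \right)} = \frac{1}{33824 + 23093} - \frac{1}{193 + 123} = \frac{1}{56917} - \frac{1}{316} = - \frac{56601}{17985772}$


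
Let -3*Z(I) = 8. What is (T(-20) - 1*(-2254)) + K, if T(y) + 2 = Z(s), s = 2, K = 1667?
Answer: 11749/3 ≈ 3916.3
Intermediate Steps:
Z(I) = -8/3 (Z(I) = -⅓*8 = -8/3)
T(y) = -14/3 (T(y) = -2 - 8/3 = -14/3)
(T(-20) - 1*(-2254)) + K = (-14/3 - 1*(-2254)) + 1667 = (-14/3 + 2254) + 1667 = 6748/3 + 1667 = 11749/3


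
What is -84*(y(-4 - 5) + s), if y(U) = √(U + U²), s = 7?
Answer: -588 - 504*√2 ≈ -1300.8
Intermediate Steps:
-84*(y(-4 - 5) + s) = -84*(√((-4 - 5)*(1 + (-4 - 5))) + 7) = -84*(√(-9*(1 - 9)) + 7) = -84*(√(-9*(-8)) + 7) = -84*(√72 + 7) = -84*(6*√2 + 7) = -84*(7 + 6*√2) = -588 - 504*√2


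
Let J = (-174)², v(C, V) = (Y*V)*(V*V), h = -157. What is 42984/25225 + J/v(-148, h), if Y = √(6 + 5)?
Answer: 42984/25225 - 30276*√11/42568823 ≈ 1.7017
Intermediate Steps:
Y = √11 ≈ 3.3166
v(C, V) = √11*V³ (v(C, V) = (√11*V)*(V*V) = (V*√11)*V² = √11*V³)
J = 30276
42984/25225 + J/v(-148, h) = 42984/25225 + 30276/((√11*(-157)³)) = 42984*(1/25225) + 30276/((√11*(-3869893))) = 42984/25225 + 30276/((-3869893*√11)) = 42984/25225 + 30276*(-√11/42568823) = 42984/25225 - 30276*√11/42568823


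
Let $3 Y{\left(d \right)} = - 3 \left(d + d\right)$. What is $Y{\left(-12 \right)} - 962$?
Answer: $-938$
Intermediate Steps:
$Y{\left(d \right)} = - 2 d$ ($Y{\left(d \right)} = \frac{\left(-3\right) \left(d + d\right)}{3} = \frac{\left(-3\right) 2 d}{3} = \frac{\left(-6\right) d}{3} = - 2 d$)
$Y{\left(-12 \right)} - 962 = \left(-2\right) \left(-12\right) - 962 = 24 - 962 = -938$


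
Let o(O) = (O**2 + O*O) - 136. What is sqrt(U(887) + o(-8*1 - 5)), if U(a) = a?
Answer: 33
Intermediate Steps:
o(O) = -136 + 2*O**2 (o(O) = (O**2 + O**2) - 136 = 2*O**2 - 136 = -136 + 2*O**2)
sqrt(U(887) + o(-8*1 - 5)) = sqrt(887 + (-136 + 2*(-8*1 - 5)**2)) = sqrt(887 + (-136 + 2*(-8 - 5)**2)) = sqrt(887 + (-136 + 2*(-13)**2)) = sqrt(887 + (-136 + 2*169)) = sqrt(887 + (-136 + 338)) = sqrt(887 + 202) = sqrt(1089) = 33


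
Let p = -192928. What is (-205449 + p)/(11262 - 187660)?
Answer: 398377/176398 ≈ 2.2584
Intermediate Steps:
(-205449 + p)/(11262 - 187660) = (-205449 - 192928)/(11262 - 187660) = -398377/(-176398) = -398377*(-1/176398) = 398377/176398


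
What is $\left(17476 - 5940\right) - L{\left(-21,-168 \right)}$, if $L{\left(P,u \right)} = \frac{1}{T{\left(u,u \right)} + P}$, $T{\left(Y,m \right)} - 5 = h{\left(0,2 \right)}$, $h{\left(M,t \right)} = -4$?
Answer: $\frac{230721}{20} \approx 11536.0$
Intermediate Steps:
$T{\left(Y,m \right)} = 1$ ($T{\left(Y,m \right)} = 5 - 4 = 1$)
$L{\left(P,u \right)} = \frac{1}{1 + P}$
$\left(17476 - 5940\right) - L{\left(-21,-168 \right)} = \left(17476 - 5940\right) - \frac{1}{1 - 21} = 11536 - \frac{1}{-20} = 11536 - - \frac{1}{20} = 11536 + \frac{1}{20} = \frac{230721}{20}$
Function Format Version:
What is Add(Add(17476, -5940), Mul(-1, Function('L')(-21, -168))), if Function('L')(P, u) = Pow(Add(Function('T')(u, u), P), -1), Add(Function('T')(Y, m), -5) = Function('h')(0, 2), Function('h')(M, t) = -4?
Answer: Rational(230721, 20) ≈ 11536.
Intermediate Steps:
Function('T')(Y, m) = 1 (Function('T')(Y, m) = Add(5, -4) = 1)
Function('L')(P, u) = Pow(Add(1, P), -1)
Add(Add(17476, -5940), Mul(-1, Function('L')(-21, -168))) = Add(Add(17476, -5940), Mul(-1, Pow(Add(1, -21), -1))) = Add(11536, Mul(-1, Pow(-20, -1))) = Add(11536, Mul(-1, Rational(-1, 20))) = Add(11536, Rational(1, 20)) = Rational(230721, 20)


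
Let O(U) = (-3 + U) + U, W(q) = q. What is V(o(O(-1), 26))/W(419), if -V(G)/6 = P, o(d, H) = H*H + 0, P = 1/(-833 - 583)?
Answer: 1/98884 ≈ 1.0113e-5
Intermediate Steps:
O(U) = -3 + 2*U
P = -1/1416 (P = 1/(-1416) = -1/1416 ≈ -0.00070621)
o(d, H) = H² (o(d, H) = H² + 0 = H²)
V(G) = 1/236 (V(G) = -6*(-1/1416) = 1/236)
V(o(O(-1), 26))/W(419) = (1/236)/419 = (1/236)*(1/419) = 1/98884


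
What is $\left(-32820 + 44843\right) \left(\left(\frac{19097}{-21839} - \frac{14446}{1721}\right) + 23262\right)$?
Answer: $\frac{10507525300537881}{37584919} \approx 2.7957 \cdot 10^{8}$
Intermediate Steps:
$\left(-32820 + 44843\right) \left(\left(\frac{19097}{-21839} - \frac{14446}{1721}\right) + 23262\right) = 12023 \left(\left(19097 \left(- \frac{1}{21839}\right) - \frac{14446}{1721}\right) + 23262\right) = 12023 \left(\left(- \frac{19097}{21839} - \frac{14446}{1721}\right) + 23262\right) = 12023 \left(- \frac{348352131}{37584919} + 23262\right) = 12023 \cdot \frac{873952033647}{37584919} = \frac{10507525300537881}{37584919}$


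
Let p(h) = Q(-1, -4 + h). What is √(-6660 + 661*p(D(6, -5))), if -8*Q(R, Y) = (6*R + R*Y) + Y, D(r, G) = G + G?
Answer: I*√24657/2 ≈ 78.513*I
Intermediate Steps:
D(r, G) = 2*G
Q(R, Y) = -3*R/4 - Y/8 - R*Y/8 (Q(R, Y) = -((6*R + R*Y) + Y)/8 = -(Y + 6*R + R*Y)/8 = -3*R/4 - Y/8 - R*Y/8)
p(h) = ¾ (p(h) = -¾*(-1) - (-4 + h)/8 - ⅛*(-1)*(-4 + h) = ¾ + (½ - h/8) + (-½ + h/8) = ¾)
√(-6660 + 661*p(D(6, -5))) = √(-6660 + 661*(¾)) = √(-6660 + 1983/4) = √(-24657/4) = I*√24657/2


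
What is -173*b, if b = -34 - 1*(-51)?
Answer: -2941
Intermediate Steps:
b = 17 (b = -34 + 51 = 17)
-173*b = -173*17 = -2941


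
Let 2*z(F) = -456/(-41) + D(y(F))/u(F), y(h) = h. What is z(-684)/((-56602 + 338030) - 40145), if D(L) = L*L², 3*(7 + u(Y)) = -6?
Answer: 728919876/9892603 ≈ 73.683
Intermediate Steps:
u(Y) = -9 (u(Y) = -7 + (⅓)*(-6) = -7 - 2 = -9)
D(L) = L³
z(F) = 228/41 - F³/18 (z(F) = (-456/(-41) + F³/(-9))/2 = (-456*(-1/41) + F³*(-⅑))/2 = (456/41 - F³/9)/2 = 228/41 - F³/18)
z(-684)/((-56602 + 338030) - 40145) = (228/41 - 1/18*(-684)³)/((-56602 + 338030) - 40145) = (228/41 - 1/18*(-320013504))/(281428 - 40145) = (228/41 + 17778528)/241283 = (728919876/41)*(1/241283) = 728919876/9892603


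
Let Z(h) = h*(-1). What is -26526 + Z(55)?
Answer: -26581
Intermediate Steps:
Z(h) = -h
-26526 + Z(55) = -26526 - 1*55 = -26526 - 55 = -26581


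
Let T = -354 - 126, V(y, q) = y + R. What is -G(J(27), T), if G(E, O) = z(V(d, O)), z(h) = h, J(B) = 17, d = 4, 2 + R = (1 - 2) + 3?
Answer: -4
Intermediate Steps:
R = 0 (R = -2 + ((1 - 2) + 3) = -2 + (-1 + 3) = -2 + 2 = 0)
V(y, q) = y (V(y, q) = y + 0 = y)
T = -480
G(E, O) = 4
-G(J(27), T) = -1*4 = -4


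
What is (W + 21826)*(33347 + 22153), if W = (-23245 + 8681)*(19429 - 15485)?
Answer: -3186731745000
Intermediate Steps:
W = -57440416 (W = -14564*3944 = -57440416)
(W + 21826)*(33347 + 22153) = (-57440416 + 21826)*(33347 + 22153) = -57418590*55500 = -3186731745000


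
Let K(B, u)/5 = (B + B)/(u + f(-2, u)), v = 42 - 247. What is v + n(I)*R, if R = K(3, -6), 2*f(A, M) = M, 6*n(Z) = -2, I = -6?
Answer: -1835/9 ≈ -203.89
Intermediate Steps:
n(Z) = -⅓ (n(Z) = (⅙)*(-2) = -⅓)
v = -205
f(A, M) = M/2
K(B, u) = 20*B/(3*u) (K(B, u) = 5*((B + B)/(u + u/2)) = 5*((2*B)/((3*u/2))) = 5*((2*B)*(2/(3*u))) = 5*(4*B/(3*u)) = 20*B/(3*u))
R = -10/3 (R = (20/3)*3/(-6) = (20/3)*3*(-⅙) = -10/3 ≈ -3.3333)
v + n(I)*R = -205 - ⅓*(-10/3) = -205 + 10/9 = -1835/9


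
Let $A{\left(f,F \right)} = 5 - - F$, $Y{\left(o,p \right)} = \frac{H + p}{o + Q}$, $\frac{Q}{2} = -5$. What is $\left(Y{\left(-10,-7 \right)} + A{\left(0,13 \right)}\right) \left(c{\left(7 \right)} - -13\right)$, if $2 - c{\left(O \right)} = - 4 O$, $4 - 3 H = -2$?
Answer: $\frac{3139}{4} \approx 784.75$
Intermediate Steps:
$H = 2$ ($H = \frac{4}{3} - - \frac{2}{3} = \frac{4}{3} + \frac{2}{3} = 2$)
$Q = -10$ ($Q = 2 \left(-5\right) = -10$)
$Y{\left(o,p \right)} = \frac{2 + p}{-10 + o}$ ($Y{\left(o,p \right)} = \frac{2 + p}{o - 10} = \frac{2 + p}{-10 + o}$)
$c{\left(O \right)} = 2 + 4 O$ ($c{\left(O \right)} = 2 - - 4 O = 2 + 4 O$)
$A{\left(f,F \right)} = 5 + F$
$\left(Y{\left(-10,-7 \right)} + A{\left(0,13 \right)}\right) \left(c{\left(7 \right)} - -13\right) = \left(\frac{2 - 7}{-10 - 10} + \left(5 + 13\right)\right) \left(\left(2 + 4 \cdot 7\right) - -13\right) = \left(\frac{1}{-20} \left(-5\right) + 18\right) \left(\left(2 + 28\right) + 13\right) = \left(\left(- \frac{1}{20}\right) \left(-5\right) + 18\right) \left(30 + 13\right) = \left(\frac{1}{4} + 18\right) 43 = \frac{73}{4} \cdot 43 = \frac{3139}{4}$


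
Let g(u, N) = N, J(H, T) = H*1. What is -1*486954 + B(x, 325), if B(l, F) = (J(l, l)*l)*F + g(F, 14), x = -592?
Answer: 113413860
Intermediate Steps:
J(H, T) = H
B(l, F) = 14 + F*l² (B(l, F) = (l*l)*F + 14 = l²*F + 14 = F*l² + 14 = 14 + F*l²)
-1*486954 + B(x, 325) = -1*486954 + (14 + 325*(-592)²) = -486954 + (14 + 325*350464) = -486954 + (14 + 113900800) = -486954 + 113900814 = 113413860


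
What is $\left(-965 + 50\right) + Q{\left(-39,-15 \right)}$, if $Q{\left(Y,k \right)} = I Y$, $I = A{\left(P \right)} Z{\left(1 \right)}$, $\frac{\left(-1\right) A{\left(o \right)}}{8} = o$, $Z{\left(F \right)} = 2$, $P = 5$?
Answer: $2205$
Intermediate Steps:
$A{\left(o \right)} = - 8 o$
$I = -80$ ($I = \left(-8\right) 5 \cdot 2 = \left(-40\right) 2 = -80$)
$Q{\left(Y,k \right)} = - 80 Y$
$\left(-965 + 50\right) + Q{\left(-39,-15 \right)} = \left(-965 + 50\right) - -3120 = -915 + 3120 = 2205$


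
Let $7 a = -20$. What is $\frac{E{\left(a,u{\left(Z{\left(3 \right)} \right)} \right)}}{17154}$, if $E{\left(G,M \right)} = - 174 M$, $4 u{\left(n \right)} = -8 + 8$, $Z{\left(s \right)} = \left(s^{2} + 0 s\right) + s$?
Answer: $0$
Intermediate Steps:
$Z{\left(s \right)} = s + s^{2}$ ($Z{\left(s \right)} = \left(s^{2} + 0\right) + s = s^{2} + s = s + s^{2}$)
$u{\left(n \right)} = 0$ ($u{\left(n \right)} = \frac{-8 + 8}{4} = \frac{1}{4} \cdot 0 = 0$)
$a = - \frac{20}{7}$ ($a = \frac{1}{7} \left(-20\right) = - \frac{20}{7} \approx -2.8571$)
$\frac{E{\left(a,u{\left(Z{\left(3 \right)} \right)} \right)}}{17154} = \frac{\left(-174\right) 0}{17154} = 0 \cdot \frac{1}{17154} = 0$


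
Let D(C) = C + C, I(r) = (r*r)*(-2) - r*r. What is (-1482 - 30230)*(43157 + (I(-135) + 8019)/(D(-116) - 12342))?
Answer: -8605095184544/6287 ≈ -1.3687e+9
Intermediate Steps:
I(r) = -3*r**2 (I(r) = r**2*(-2) - r**2 = -2*r**2 - r**2 = -3*r**2)
D(C) = 2*C
(-1482 - 30230)*(43157 + (I(-135) + 8019)/(D(-116) - 12342)) = (-1482 - 30230)*(43157 + (-3*(-135)**2 + 8019)/(2*(-116) - 12342)) = -31712*(43157 + (-3*18225 + 8019)/(-232 - 12342)) = -31712*(43157 + (-54675 + 8019)/(-12574)) = -31712*(43157 - 46656*(-1/12574)) = -31712*(43157 + 23328/6287) = -31712*271351387/6287 = -8605095184544/6287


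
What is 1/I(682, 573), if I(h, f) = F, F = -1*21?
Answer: -1/21 ≈ -0.047619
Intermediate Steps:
F = -21
I(h, f) = -21
1/I(682, 573) = 1/(-21) = -1/21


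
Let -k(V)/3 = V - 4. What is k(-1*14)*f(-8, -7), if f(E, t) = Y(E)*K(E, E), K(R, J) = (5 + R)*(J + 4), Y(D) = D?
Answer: -5184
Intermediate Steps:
k(V) = 12 - 3*V (k(V) = -3*(V - 4) = -3*(-4 + V) = 12 - 3*V)
K(R, J) = (4 + J)*(5 + R) (K(R, J) = (5 + R)*(4 + J) = (4 + J)*(5 + R))
f(E, t) = E*(20 + E² + 9*E) (f(E, t) = E*(20 + 4*E + 5*E + E*E) = E*(20 + 4*E + 5*E + E²) = E*(20 + E² + 9*E))
k(-1*14)*f(-8, -7) = (12 - (-3)*14)*(-8*(20 + (-8)² + 9*(-8))) = (12 - 3*(-14))*(-8*(20 + 64 - 72)) = (12 + 42)*(-8*12) = 54*(-96) = -5184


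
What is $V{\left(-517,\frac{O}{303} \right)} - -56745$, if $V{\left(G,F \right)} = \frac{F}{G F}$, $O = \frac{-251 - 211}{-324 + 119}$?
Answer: $\frac{29337164}{517} \approx 56745.0$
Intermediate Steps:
$O = \frac{462}{205}$ ($O = - \frac{462}{-205} = \left(-462\right) \left(- \frac{1}{205}\right) = \frac{462}{205} \approx 2.2537$)
$V{\left(G,F \right)} = \frac{1}{G}$ ($V{\left(G,F \right)} = \frac{F}{F G} = F \frac{1}{F G} = \frac{1}{G}$)
$V{\left(-517,\frac{O}{303} \right)} - -56745 = \frac{1}{-517} - -56745 = - \frac{1}{517} + 56745 = \frac{29337164}{517}$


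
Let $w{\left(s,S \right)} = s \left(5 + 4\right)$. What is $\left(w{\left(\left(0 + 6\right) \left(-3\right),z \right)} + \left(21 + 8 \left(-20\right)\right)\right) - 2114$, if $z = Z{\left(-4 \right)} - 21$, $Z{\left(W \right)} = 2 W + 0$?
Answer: $-2415$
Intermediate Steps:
$Z{\left(W \right)} = 2 W$
$z = -29$ ($z = 2 \left(-4\right) - 21 = -8 - 21 = -29$)
$w{\left(s,S \right)} = 9 s$ ($w{\left(s,S \right)} = s 9 = 9 s$)
$\left(w{\left(\left(0 + 6\right) \left(-3\right),z \right)} + \left(21 + 8 \left(-20\right)\right)\right) - 2114 = \left(9 \left(0 + 6\right) \left(-3\right) + \left(21 + 8 \left(-20\right)\right)\right) - 2114 = \left(9 \cdot 6 \left(-3\right) + \left(21 - 160\right)\right) - 2114 = \left(9 \left(-18\right) - 139\right) - 2114 = \left(-162 - 139\right) - 2114 = -301 - 2114 = -2415$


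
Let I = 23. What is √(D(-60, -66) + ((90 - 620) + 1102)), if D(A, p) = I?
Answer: √595 ≈ 24.393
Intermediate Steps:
D(A, p) = 23
√(D(-60, -66) + ((90 - 620) + 1102)) = √(23 + ((90 - 620) + 1102)) = √(23 + (-530 + 1102)) = √(23 + 572) = √595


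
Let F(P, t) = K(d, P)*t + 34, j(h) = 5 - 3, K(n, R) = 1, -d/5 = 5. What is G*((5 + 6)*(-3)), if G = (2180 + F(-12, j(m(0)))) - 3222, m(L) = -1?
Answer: 33198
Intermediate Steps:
d = -25 (d = -5*5 = -25)
j(h) = 2
F(P, t) = 34 + t (F(P, t) = 1*t + 34 = t + 34 = 34 + t)
G = -1006 (G = (2180 + (34 + 2)) - 3222 = (2180 + 36) - 3222 = 2216 - 3222 = -1006)
G*((5 + 6)*(-3)) = -1006*(5 + 6)*(-3) = -11066*(-3) = -1006*(-33) = 33198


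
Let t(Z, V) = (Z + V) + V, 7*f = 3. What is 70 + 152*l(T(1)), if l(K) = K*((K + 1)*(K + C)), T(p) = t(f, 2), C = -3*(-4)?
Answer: 20615450/343 ≈ 60103.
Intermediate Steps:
C = 12
f = 3/7 (f = (1/7)*3 = 3/7 ≈ 0.42857)
t(Z, V) = Z + 2*V (t(Z, V) = (V + Z) + V = Z + 2*V)
T(p) = 31/7 (T(p) = 3/7 + 2*2 = 3/7 + 4 = 31/7)
l(K) = K*(1 + K)*(12 + K) (l(K) = K*((K + 1)*(K + 12)) = K*((1 + K)*(12 + K)) = K*(1 + K)*(12 + K))
70 + 152*l(T(1)) = 70 + 152*(31*(12 + (31/7)**2 + 13*(31/7))/7) = 70 + 152*(31*(12 + 961/49 + 403/7)/7) = 70 + 152*((31/7)*(4370/49)) = 70 + 152*(135470/343) = 70 + 20591440/343 = 20615450/343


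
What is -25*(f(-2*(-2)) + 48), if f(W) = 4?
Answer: -1300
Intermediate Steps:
-25*(f(-2*(-2)) + 48) = -25*(4 + 48) = -25*52 = -1300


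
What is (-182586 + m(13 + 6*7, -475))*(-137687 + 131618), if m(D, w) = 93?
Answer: 1107550017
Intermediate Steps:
(-182586 + m(13 + 6*7, -475))*(-137687 + 131618) = (-182586 + 93)*(-137687 + 131618) = -182493*(-6069) = 1107550017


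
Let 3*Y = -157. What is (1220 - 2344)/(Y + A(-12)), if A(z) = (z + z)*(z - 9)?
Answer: -3372/1355 ≈ -2.4886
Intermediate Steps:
A(z) = 2*z*(-9 + z) (A(z) = (2*z)*(-9 + z) = 2*z*(-9 + z))
Y = -157/3 (Y = (⅓)*(-157) = -157/3 ≈ -52.333)
(1220 - 2344)/(Y + A(-12)) = (1220 - 2344)/(-157/3 + 2*(-12)*(-9 - 12)) = -1124/(-157/3 + 2*(-12)*(-21)) = -1124/(-157/3 + 504) = -1124/1355/3 = -1124*3/1355 = -3372/1355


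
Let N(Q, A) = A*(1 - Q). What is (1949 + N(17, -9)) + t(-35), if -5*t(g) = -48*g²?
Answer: 13853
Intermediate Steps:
t(g) = 48*g²/5 (t(g) = -(-48)*g²/5 = 48*g²/5)
(1949 + N(17, -9)) + t(-35) = (1949 - 9*(1 - 1*17)) + (48/5)*(-35)² = (1949 - 9*(1 - 17)) + (48/5)*1225 = (1949 - 9*(-16)) + 11760 = (1949 + 144) + 11760 = 2093 + 11760 = 13853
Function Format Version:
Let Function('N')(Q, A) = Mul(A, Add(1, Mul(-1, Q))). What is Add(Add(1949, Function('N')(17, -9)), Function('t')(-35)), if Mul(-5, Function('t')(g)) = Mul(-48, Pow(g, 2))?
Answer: 13853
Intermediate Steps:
Function('t')(g) = Mul(Rational(48, 5), Pow(g, 2)) (Function('t')(g) = Mul(Rational(-1, 5), Mul(-48, Pow(g, 2))) = Mul(Rational(48, 5), Pow(g, 2)))
Add(Add(1949, Function('N')(17, -9)), Function('t')(-35)) = Add(Add(1949, Mul(-9, Add(1, Mul(-1, 17)))), Mul(Rational(48, 5), Pow(-35, 2))) = Add(Add(1949, Mul(-9, Add(1, -17))), Mul(Rational(48, 5), 1225)) = Add(Add(1949, Mul(-9, -16)), 11760) = Add(Add(1949, 144), 11760) = Add(2093, 11760) = 13853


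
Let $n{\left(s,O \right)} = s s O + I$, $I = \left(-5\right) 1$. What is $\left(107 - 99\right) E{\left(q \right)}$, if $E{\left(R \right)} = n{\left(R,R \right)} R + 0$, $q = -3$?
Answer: $768$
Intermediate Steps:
$I = -5$
$n{\left(s,O \right)} = -5 + O s^{2}$ ($n{\left(s,O \right)} = s s O - 5 = s^{2} O - 5 = O s^{2} - 5 = -5 + O s^{2}$)
$E{\left(R \right)} = R \left(-5 + R^{3}\right)$ ($E{\left(R \right)} = \left(-5 + R R^{2}\right) R + 0 = \left(-5 + R^{3}\right) R + 0 = R \left(-5 + R^{3}\right) + 0 = R \left(-5 + R^{3}\right)$)
$\left(107 - 99\right) E{\left(q \right)} = \left(107 - 99\right) \left(- 3 \left(-5 + \left(-3\right)^{3}\right)\right) = \left(107 - 99\right) \left(- 3 \left(-5 - 27\right)\right) = 8 \left(\left(-3\right) \left(-32\right)\right) = 8 \cdot 96 = 768$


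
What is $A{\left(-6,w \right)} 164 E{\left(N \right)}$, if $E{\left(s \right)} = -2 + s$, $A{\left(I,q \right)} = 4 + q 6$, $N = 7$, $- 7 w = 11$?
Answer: $- \frac{31160}{7} \approx -4451.4$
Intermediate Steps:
$w = - \frac{11}{7}$ ($w = \left(- \frac{1}{7}\right) 11 = - \frac{11}{7} \approx -1.5714$)
$A{\left(I,q \right)} = 4 + 6 q$
$A{\left(-6,w \right)} 164 E{\left(N \right)} = \left(4 + 6 \left(- \frac{11}{7}\right)\right) 164 \left(-2 + 7\right) = \left(4 - \frac{66}{7}\right) 164 \cdot 5 = \left(- \frac{38}{7}\right) 164 \cdot 5 = \left(- \frac{6232}{7}\right) 5 = - \frac{31160}{7}$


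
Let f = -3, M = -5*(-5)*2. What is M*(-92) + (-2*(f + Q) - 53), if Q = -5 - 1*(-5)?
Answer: -4647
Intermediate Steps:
M = 50 (M = 25*2 = 50)
Q = 0 (Q = -5 + 5 = 0)
M*(-92) + (-2*(f + Q) - 53) = 50*(-92) + (-2*(-3 + 0) - 53) = -4600 + (-2*(-3) - 53) = -4600 + (6 - 53) = -4600 - 47 = -4647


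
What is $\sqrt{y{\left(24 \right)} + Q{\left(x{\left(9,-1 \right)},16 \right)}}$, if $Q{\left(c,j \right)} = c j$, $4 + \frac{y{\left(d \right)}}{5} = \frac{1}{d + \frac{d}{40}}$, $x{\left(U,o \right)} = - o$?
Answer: $\frac{i \sqrt{57441}}{123} \approx 1.9485 i$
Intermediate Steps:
$y{\left(d \right)} = -20 + \frac{200}{41 d}$ ($y{\left(d \right)} = -20 + \frac{5}{d + \frac{d}{40}} = -20 + \frac{5}{\frac{41}{40} d} = -20 + 5 \frac{40}{41 d} = -20 + \frac{200}{41 d}$)
$\sqrt{y{\left(24 \right)} + Q{\left(x{\left(9,-1 \right)},16 \right)}} = \sqrt{\left(-20 + \frac{200}{41 \cdot 24}\right) + \left(-1\right) \left(-1\right) 16} = \sqrt{\left(-20 + \frac{200}{41} \cdot \frac{1}{24}\right) + 1 \cdot 16} = \sqrt{\left(-20 + \frac{25}{123}\right) + 16} = \sqrt{- \frac{2435}{123} + 16} = \sqrt{- \frac{467}{123}} = \frac{i \sqrt{57441}}{123}$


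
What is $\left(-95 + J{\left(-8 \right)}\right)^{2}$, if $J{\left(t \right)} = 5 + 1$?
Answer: $7921$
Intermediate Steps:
$J{\left(t \right)} = 6$
$\left(-95 + J{\left(-8 \right)}\right)^{2} = \left(-95 + 6\right)^{2} = \left(-89\right)^{2} = 7921$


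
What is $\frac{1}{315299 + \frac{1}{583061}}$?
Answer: $\frac{583061}{183838550240} \approx 3.1716 \cdot 10^{-6}$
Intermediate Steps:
$\frac{1}{315299 + \frac{1}{583061}} = \frac{1}{\frac{183838550240}{583061}} = \frac{583061}{183838550240}$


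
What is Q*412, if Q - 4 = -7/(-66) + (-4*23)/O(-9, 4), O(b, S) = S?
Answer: -256882/33 ≈ -7784.3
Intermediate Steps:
Q = -1247/66 (Q = 4 + (-7/(-66) - 4*23/4) = 4 + (-7*(-1/66) - 92*¼) = 4 + (7/66 - 23) = 4 - 1511/66 = -1247/66 ≈ -18.894)
Q*412 = -1247/66*412 = -256882/33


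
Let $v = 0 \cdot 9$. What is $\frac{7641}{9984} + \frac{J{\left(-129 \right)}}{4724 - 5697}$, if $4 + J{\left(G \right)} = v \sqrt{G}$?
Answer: $\frac{2491543}{3238144} \approx 0.76944$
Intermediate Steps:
$v = 0$
$J{\left(G \right)} = -4$ ($J{\left(G \right)} = -4 + 0 \sqrt{G} = -4 + 0 = -4$)
$\frac{7641}{9984} + \frac{J{\left(-129 \right)}}{4724 - 5697} = \frac{7641}{9984} - \frac{4}{4724 - 5697} = 7641 \cdot \frac{1}{9984} - \frac{4}{-973} = \frac{2547}{3328} - - \frac{4}{973} = \frac{2547}{3328} + \frac{4}{973} = \frac{2491543}{3238144}$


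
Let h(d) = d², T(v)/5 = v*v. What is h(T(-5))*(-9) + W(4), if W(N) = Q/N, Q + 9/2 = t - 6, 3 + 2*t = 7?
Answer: -1125017/8 ≈ -1.4063e+5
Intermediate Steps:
t = 2 (t = -3/2 + (½)*7 = -3/2 + 7/2 = 2)
T(v) = 5*v² (T(v) = 5*(v*v) = 5*v²)
Q = -17/2 (Q = -9/2 + (2 - 6) = -9/2 - 4 = -17/2 ≈ -8.5000)
W(N) = -17/(2*N)
h(T(-5))*(-9) + W(4) = (5*(-5)²)²*(-9) - 17/2/4 = (5*25)²*(-9) - 17/2*¼ = 125²*(-9) - 17/8 = 15625*(-9) - 17/8 = -140625 - 17/8 = -1125017/8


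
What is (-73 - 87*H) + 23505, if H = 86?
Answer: 15950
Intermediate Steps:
(-73 - 87*H) + 23505 = (-73 - 87*86) + 23505 = (-73 - 7482) + 23505 = -7555 + 23505 = 15950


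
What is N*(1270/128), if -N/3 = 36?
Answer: -17145/16 ≈ -1071.6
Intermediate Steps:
N = -108 (N = -3*36 = -108)
N*(1270/128) = -137160/128 = -108*635/64 = -17145/16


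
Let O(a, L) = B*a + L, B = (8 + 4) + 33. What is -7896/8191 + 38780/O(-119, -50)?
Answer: -72064972/8854471 ≈ -8.1388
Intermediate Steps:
B = 45 (B = 12 + 33 = 45)
O(a, L) = L + 45*a (O(a, L) = 45*a + L = L + 45*a)
-7896/8191 + 38780/O(-119, -50) = -7896/8191 + 38780/(-50 + 45*(-119)) = -7896*1/8191 + 38780/(-50 - 5355) = -7896/8191 + 38780/(-5405) = -7896/8191 + 38780*(-1/5405) = -7896/8191 - 7756/1081 = -72064972/8854471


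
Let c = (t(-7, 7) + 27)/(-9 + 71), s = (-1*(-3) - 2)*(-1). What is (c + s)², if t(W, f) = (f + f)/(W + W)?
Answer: 324/961 ≈ 0.33715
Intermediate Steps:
t(W, f) = f/W (t(W, f) = (2*f)/((2*W)) = (2*f)*(1/(2*W)) = f/W)
s = -1 (s = (3 - 2)*(-1) = 1*(-1) = -1)
c = 13/31 (c = (7/(-7) + 27)/(-9 + 71) = (7*(-⅐) + 27)/62 = (-1 + 27)*(1/62) = 26*(1/62) = 13/31 ≈ 0.41935)
(c + s)² = (13/31 - 1)² = (-18/31)² = 324/961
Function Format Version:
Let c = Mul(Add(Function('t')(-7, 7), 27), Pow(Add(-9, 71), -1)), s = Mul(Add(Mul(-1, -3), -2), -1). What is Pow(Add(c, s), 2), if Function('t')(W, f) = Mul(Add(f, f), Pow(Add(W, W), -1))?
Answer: Rational(324, 961) ≈ 0.33715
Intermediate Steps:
Function('t')(W, f) = Mul(f, Pow(W, -1)) (Function('t')(W, f) = Mul(Mul(2, f), Pow(Mul(2, W), -1)) = Mul(Mul(2, f), Mul(Rational(1, 2), Pow(W, -1))) = Mul(f, Pow(W, -1)))
s = -1 (s = Mul(Add(3, -2), -1) = Mul(1, -1) = -1)
c = Rational(13, 31) (c = Mul(Add(Mul(7, Pow(-7, -1)), 27), Pow(Add(-9, 71), -1)) = Mul(Add(Mul(7, Rational(-1, 7)), 27), Pow(62, -1)) = Mul(Add(-1, 27), Rational(1, 62)) = Mul(26, Rational(1, 62)) = Rational(13, 31) ≈ 0.41935)
Pow(Add(c, s), 2) = Pow(Add(Rational(13, 31), -1), 2) = Pow(Rational(-18, 31), 2) = Rational(324, 961)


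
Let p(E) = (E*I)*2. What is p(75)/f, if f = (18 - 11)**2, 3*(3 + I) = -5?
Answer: -100/7 ≈ -14.286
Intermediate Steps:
I = -14/3 (I = -3 + (1/3)*(-5) = -3 - 5/3 = -14/3 ≈ -4.6667)
p(E) = -28*E/3 (p(E) = (E*(-14/3))*2 = -14*E/3*2 = -28*E/3)
f = 49 (f = 7**2 = 49)
p(75)/f = -28/3*75/49 = -700*1/49 = -100/7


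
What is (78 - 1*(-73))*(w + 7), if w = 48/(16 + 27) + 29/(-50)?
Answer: 2446653/2150 ≈ 1138.0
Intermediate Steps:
w = 1153/2150 (w = 48/43 + 29*(-1/50) = 48*(1/43) - 29/50 = 48/43 - 29/50 = 1153/2150 ≈ 0.53628)
(78 - 1*(-73))*(w + 7) = (78 - 1*(-73))*(1153/2150 + 7) = (78 + 73)*(16203/2150) = 151*(16203/2150) = 2446653/2150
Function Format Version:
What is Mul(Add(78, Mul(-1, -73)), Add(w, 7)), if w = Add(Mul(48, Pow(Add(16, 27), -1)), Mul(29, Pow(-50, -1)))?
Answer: Rational(2446653, 2150) ≈ 1138.0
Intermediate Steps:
w = Rational(1153, 2150) (w = Add(Mul(48, Pow(43, -1)), Mul(29, Rational(-1, 50))) = Add(Mul(48, Rational(1, 43)), Rational(-29, 50)) = Add(Rational(48, 43), Rational(-29, 50)) = Rational(1153, 2150) ≈ 0.53628)
Mul(Add(78, Mul(-1, -73)), Add(w, 7)) = Mul(Add(78, Mul(-1, -73)), Add(Rational(1153, 2150), 7)) = Mul(Add(78, 73), Rational(16203, 2150)) = Mul(151, Rational(16203, 2150)) = Rational(2446653, 2150)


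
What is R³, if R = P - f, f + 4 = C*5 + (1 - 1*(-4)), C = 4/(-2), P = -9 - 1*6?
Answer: -216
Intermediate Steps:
P = -15 (P = -9 - 6 = -15)
C = -2 (C = 4*(-½) = -2)
f = -9 (f = -4 + (-2*5 + (1 - 1*(-4))) = -4 + (-10 + (1 + 4)) = -4 + (-10 + 5) = -4 - 5 = -9)
R = -6 (R = -15 - 1*(-9) = -15 + 9 = -6)
R³ = (-6)³ = -216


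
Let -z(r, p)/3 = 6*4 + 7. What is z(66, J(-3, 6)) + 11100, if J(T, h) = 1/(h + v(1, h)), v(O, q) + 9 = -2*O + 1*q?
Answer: 11007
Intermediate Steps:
v(O, q) = -9 + q - 2*O (v(O, q) = -9 + (-2*O + 1*q) = -9 + (-2*O + q) = -9 + (q - 2*O) = -9 + q - 2*O)
J(T, h) = 1/(-11 + 2*h) (J(T, h) = 1/(h + (-9 + h - 2*1)) = 1/(h + (-9 + h - 2)) = 1/(h + (-11 + h)) = 1/(-11 + 2*h))
z(r, p) = -93 (z(r, p) = -3*(6*4 + 7) = -3*(24 + 7) = -3*31 = -93)
z(66, J(-3, 6)) + 11100 = -93 + 11100 = 11007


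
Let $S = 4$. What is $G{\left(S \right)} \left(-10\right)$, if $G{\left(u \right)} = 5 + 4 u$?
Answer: $-210$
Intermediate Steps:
$G{\left(S \right)} \left(-10\right) = \left(5 + 4 \cdot 4\right) \left(-10\right) = \left(5 + 16\right) \left(-10\right) = 21 \left(-10\right) = -210$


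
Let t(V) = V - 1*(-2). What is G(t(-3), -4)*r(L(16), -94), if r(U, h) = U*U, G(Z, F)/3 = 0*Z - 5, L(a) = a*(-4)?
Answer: -61440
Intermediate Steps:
L(a) = -4*a
t(V) = 2 + V (t(V) = V + 2 = 2 + V)
G(Z, F) = -15 (G(Z, F) = 3*(0*Z - 5) = 3*(0 - 5) = 3*(-5) = -15)
r(U, h) = U²
G(t(-3), -4)*r(L(16), -94) = -15*(-4*16)² = -15*(-64)² = -15*4096 = -61440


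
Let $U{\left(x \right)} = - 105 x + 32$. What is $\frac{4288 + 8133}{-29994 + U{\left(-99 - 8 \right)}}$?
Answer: $- \frac{12421}{18727} \approx -0.66327$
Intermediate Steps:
$U{\left(x \right)} = 32 - 105 x$
$\frac{4288 + 8133}{-29994 + U{\left(-99 - 8 \right)}} = \frac{4288 + 8133}{-29994 - \left(-32 + 105 \left(-99 - 8\right)\right)} = \frac{12421}{-29994 + \left(32 - -11235\right)} = \frac{12421}{-29994 + \left(32 + 11235\right)} = \frac{12421}{-29994 + 11267} = \frac{12421}{-18727} = 12421 \left(- \frac{1}{18727}\right) = - \frac{12421}{18727}$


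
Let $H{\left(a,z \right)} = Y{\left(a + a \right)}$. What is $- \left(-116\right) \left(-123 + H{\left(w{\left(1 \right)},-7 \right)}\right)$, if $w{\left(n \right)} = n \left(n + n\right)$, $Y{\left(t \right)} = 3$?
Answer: $-13920$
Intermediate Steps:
$w{\left(n \right)} = 2 n^{2}$ ($w{\left(n \right)} = n 2 n = 2 n^{2}$)
$H{\left(a,z \right)} = 3$
$- \left(-116\right) \left(-123 + H{\left(w{\left(1 \right)},-7 \right)}\right) = - \left(-116\right) \left(-123 + 3\right) = - \left(-116\right) \left(-120\right) = \left(-1\right) 13920 = -13920$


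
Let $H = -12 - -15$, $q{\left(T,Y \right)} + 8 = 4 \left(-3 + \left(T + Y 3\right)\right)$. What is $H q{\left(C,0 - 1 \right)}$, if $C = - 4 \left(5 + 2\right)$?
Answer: $-432$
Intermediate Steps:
$C = -28$ ($C = \left(-4\right) 7 = -28$)
$q{\left(T,Y \right)} = -20 + 4 T + 12 Y$ ($q{\left(T,Y \right)} = -8 + 4 \left(-3 + \left(T + Y 3\right)\right) = -8 + 4 \left(-3 + \left(T + 3 Y\right)\right) = -8 + 4 \left(-3 + T + 3 Y\right) = -8 + \left(-12 + 4 T + 12 Y\right) = -20 + 4 T + 12 Y$)
$H = 3$ ($H = -12 + 15 = 3$)
$H q{\left(C,0 - 1 \right)} = 3 \left(-20 + 4 \left(-28\right) + 12 \left(0 - 1\right)\right) = 3 \left(-20 - 112 + 12 \left(-1\right)\right) = 3 \left(-20 - 112 - 12\right) = 3 \left(-144\right) = -432$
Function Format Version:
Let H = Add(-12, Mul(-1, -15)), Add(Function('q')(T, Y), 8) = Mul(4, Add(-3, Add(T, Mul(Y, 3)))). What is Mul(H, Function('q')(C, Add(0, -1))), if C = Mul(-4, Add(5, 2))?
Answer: -432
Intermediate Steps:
C = -28 (C = Mul(-4, 7) = -28)
Function('q')(T, Y) = Add(-20, Mul(4, T), Mul(12, Y)) (Function('q')(T, Y) = Add(-8, Mul(4, Add(-3, Add(T, Mul(Y, 3))))) = Add(-8, Mul(4, Add(-3, Add(T, Mul(3, Y))))) = Add(-8, Mul(4, Add(-3, T, Mul(3, Y)))) = Add(-8, Add(-12, Mul(4, T), Mul(12, Y))) = Add(-20, Mul(4, T), Mul(12, Y)))
H = 3 (H = Add(-12, 15) = 3)
Mul(H, Function('q')(C, Add(0, -1))) = Mul(3, Add(-20, Mul(4, -28), Mul(12, Add(0, -1)))) = Mul(3, Add(-20, -112, Mul(12, -1))) = Mul(3, Add(-20, -112, -12)) = Mul(3, -144) = -432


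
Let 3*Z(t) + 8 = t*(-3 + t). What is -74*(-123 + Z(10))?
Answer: 22718/3 ≈ 7572.7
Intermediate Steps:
Z(t) = -8/3 + t*(-3 + t)/3 (Z(t) = -8/3 + (t*(-3 + t))/3 = -8/3 + t*(-3 + t)/3)
-74*(-123 + Z(10)) = -74*(-123 + (-8/3 - 1*10 + (⅓)*10²)) = -74*(-123 + (-8/3 - 10 + (⅓)*100)) = -74*(-123 + (-8/3 - 10 + 100/3)) = -74*(-123 + 62/3) = -74*(-307/3) = 22718/3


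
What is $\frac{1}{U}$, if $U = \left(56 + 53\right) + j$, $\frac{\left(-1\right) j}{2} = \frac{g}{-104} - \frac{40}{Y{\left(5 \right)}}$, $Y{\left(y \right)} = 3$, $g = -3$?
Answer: $\frac{156}{21155} \approx 0.0073741$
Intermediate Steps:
$j = \frac{4151}{156}$ ($j = - 2 \left(- \frac{3}{-104} - \frac{40}{3}\right) = - 2 \left(\left(-3\right) \left(- \frac{1}{104}\right) - \frac{40}{3}\right) = - 2 \left(\frac{3}{104} - \frac{40}{3}\right) = \left(-2\right) \left(- \frac{4151}{312}\right) = \frac{4151}{156} \approx 26.609$)
$U = \frac{21155}{156}$ ($U = \left(56 + 53\right) + \frac{4151}{156} = 109 + \frac{4151}{156} = \frac{21155}{156} \approx 135.61$)
$\frac{1}{U} = \frac{1}{\frac{21155}{156}} = \frac{156}{21155}$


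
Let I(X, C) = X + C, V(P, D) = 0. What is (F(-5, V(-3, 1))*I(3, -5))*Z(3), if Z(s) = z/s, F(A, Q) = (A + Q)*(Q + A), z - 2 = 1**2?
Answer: -50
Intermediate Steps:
z = 3 (z = 2 + 1**2 = 2 + 1 = 3)
F(A, Q) = (A + Q)**2 (F(A, Q) = (A + Q)*(A + Q) = (A + Q)**2)
I(X, C) = C + X
Z(s) = 3/s
(F(-5, V(-3, 1))*I(3, -5))*Z(3) = ((-5 + 0)**2*(-5 + 3))*(3/3) = ((-5)**2*(-2))*(3*(1/3)) = (25*(-2))*1 = -50*1 = -50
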